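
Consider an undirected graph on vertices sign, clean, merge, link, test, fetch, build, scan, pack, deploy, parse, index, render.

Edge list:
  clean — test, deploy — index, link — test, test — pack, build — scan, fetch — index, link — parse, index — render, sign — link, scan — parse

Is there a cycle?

DFS, tracking each vertex's parent; an edge to a visited non-parent vertex closes a cycle.
Start from parse:
visit parse (parent –)
  visit scan (parent parse)
    scan–parse: parent, skip
    visit build (parent scan)
      build–scan: parent, skip
  visit link (parent parse)
    link–parse: parent, skip
    visit test (parent link)
      test–link: parent, skip
      visit clean (parent test)
        clean–test: parent, skip
      visit pack (parent test)
        pack–test: parent, skip
    visit sign (parent link)
      sign–link: parent, skip
visit merge (parent –)
visit fetch (parent –)
  visit index (parent fetch)
    visit render (parent index)
      render–index: parent, skip
    visit deploy (parent index)
      deploy–index: parent, skip
    index–fetch: parent, skip
No non-parent visited neighbor found — the graph is a forest.

No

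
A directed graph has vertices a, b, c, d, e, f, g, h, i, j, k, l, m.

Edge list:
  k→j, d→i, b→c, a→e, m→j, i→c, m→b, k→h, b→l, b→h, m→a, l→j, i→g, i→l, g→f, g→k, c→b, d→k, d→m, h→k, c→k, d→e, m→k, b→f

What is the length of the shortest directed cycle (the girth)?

2

For each vertex v, BFS finds the shortest path from v back to v.
The shortest such closed walk is b → c → b, length 2.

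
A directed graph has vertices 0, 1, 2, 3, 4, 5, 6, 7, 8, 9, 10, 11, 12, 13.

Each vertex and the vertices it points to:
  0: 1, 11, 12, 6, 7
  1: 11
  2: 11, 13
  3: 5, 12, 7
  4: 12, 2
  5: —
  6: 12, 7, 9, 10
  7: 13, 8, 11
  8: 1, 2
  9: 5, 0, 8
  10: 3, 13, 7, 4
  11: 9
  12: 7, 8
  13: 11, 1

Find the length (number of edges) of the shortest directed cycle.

3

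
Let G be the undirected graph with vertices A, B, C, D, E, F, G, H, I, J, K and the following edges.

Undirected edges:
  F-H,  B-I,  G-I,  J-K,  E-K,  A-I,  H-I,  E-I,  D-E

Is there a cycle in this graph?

No

DFS, tracking each vertex's parent; an edge to a visited non-parent vertex closes a cycle.
Start from G:
visit G (parent –)
  visit I (parent G)
    visit E (parent I)
      visit D (parent E)
        D–E: parent, skip
      visit K (parent E)
        visit J (parent K)
          J–K: parent, skip
        K–E: parent, skip
      E–I: parent, skip
    visit B (parent I)
      B–I: parent, skip
    visit A (parent I)
      A–I: parent, skip
    visit H (parent I)
      visit F (parent H)
        F–H: parent, skip
      H–I: parent, skip
    I–G: parent, skip
visit C (parent –)
No non-parent visited neighbor found — the graph is a forest.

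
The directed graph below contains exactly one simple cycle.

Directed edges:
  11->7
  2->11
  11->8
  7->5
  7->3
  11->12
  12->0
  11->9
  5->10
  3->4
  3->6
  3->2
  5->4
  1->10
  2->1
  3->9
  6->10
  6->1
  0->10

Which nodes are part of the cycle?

DFS with gray/black marking from 11:
11 gray
  8 gray
  8 black
  7 gray
    5 gray
      10 gray
      10 black
      4 gray
      4 black
    5 black
    3 gray
      6 gray
        1 gray
          1→10: 10 black — skip
        1 black
        6→10: 10 black — skip
      6 black
      9 gray
      9 black
      3→4: 4 black — skip
      2 gray
        2→1: 1 black — skip
        2→11: 11 is gray → back edge
Back edge closes the cycle 11 → 7 → 3 → 2 → 11; its vertices are {2, 3, 7, 11}.

2, 3, 7, 11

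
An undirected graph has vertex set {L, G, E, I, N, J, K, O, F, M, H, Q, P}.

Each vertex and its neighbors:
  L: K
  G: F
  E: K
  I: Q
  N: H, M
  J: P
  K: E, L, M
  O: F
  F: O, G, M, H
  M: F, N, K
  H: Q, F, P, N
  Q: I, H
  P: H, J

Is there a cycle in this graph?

Yes

DFS, tracking each vertex's parent; an edge to a visited non-parent vertex closes a cycle.
Start from L:
visit L (parent –)
  visit K (parent L)
    visit E (parent K)
      E–K: parent, skip
    K–L: parent, skip
    visit M (parent K)
      visit F (parent M)
        visit O (parent F)
          O–F: parent, skip
        visit G (parent F)
          G–F: parent, skip
        F–M: parent, skip
        visit H (parent F)
          visit Q (parent H)
            visit I (parent Q)
              I–Q: parent, skip
            Q–H: parent, skip
          H–F: parent, skip
          visit P (parent H)
            P–H: parent, skip
            visit J (parent P)
              J–P: parent, skip
          visit N (parent H)
            N–H: parent, skip
            N–M: M visited and ≠ parent → cycle
Cycle: M – F – H – N – M.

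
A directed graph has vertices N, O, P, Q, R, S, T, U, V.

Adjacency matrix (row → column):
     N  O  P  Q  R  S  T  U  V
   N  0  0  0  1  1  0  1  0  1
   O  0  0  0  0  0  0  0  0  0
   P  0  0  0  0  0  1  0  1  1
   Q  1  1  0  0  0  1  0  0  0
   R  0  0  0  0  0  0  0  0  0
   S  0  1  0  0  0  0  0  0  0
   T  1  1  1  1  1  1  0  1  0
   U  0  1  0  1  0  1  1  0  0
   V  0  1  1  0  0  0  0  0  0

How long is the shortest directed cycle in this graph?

2

For each vertex v, BFS finds the shortest path from v back to v.
The shortest such closed walk is T → N → T, length 2.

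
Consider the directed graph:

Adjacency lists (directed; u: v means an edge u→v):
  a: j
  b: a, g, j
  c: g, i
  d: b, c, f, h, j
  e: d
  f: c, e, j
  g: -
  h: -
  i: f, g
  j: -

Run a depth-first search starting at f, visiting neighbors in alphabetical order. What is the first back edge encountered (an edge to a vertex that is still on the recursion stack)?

i->f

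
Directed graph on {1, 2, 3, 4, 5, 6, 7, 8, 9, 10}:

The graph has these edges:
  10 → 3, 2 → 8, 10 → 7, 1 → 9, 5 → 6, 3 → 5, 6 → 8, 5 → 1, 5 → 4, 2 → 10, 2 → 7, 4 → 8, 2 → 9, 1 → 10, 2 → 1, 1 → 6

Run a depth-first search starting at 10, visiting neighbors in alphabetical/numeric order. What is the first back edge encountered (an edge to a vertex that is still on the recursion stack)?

1->10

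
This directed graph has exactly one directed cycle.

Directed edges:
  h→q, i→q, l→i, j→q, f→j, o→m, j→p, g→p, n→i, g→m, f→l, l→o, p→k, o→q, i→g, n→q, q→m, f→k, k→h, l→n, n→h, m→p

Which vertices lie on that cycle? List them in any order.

h, k, m, p, q

DFS with gray/black marking from k:
k gray
  h gray
    q gray
      m gray
        p gray
          p→k: k is gray → back edge
Back edge closes the cycle k → h → q → m → p → k; its vertices are {h, k, m, p, q}.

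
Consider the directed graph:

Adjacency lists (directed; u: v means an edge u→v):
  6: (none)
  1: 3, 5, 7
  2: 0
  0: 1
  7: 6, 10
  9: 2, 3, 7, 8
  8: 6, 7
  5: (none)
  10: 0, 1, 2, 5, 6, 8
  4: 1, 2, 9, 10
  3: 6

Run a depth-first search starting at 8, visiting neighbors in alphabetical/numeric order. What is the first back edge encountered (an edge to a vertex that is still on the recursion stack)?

DFS from 8 (visiting neighbors in alphabetical/numeric order); mark gray on enter, black on exit:
8 gray
  6 gray
  6 black
  7 gray
    7→6: 6 black — skip
    10 gray
      0 gray
        1 gray
          3 gray
            3→6: 6 black — skip
          3 black
          5 gray
          5 black
          1→7: 7 is gray → back edge
First back edge: 1 → 7.

1->7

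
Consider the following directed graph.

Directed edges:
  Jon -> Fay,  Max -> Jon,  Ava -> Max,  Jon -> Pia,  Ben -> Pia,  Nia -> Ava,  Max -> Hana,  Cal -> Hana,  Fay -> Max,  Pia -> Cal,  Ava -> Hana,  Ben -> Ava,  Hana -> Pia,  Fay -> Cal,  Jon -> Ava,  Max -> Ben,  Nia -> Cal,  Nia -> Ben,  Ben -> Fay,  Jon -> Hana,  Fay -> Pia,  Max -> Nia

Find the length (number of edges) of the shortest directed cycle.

For each vertex v, BFS finds the shortest path from v back to v.
The shortest such closed walk is Max → Ben → Fay → Max, length 3.

3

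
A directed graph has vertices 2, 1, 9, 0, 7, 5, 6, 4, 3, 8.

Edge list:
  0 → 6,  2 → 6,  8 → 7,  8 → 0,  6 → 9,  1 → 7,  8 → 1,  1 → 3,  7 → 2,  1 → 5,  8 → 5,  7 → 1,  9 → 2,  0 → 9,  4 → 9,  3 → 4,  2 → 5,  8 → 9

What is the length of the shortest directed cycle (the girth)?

2

For each vertex v, BFS finds the shortest path from v back to v.
The shortest such closed walk is 7 → 1 → 7, length 2.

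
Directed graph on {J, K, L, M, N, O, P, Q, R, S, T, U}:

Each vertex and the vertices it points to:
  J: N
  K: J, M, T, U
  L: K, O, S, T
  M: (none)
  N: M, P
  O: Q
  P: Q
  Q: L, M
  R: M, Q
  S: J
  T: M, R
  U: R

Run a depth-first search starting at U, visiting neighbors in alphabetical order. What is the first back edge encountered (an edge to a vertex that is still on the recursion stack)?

DFS from U (visiting neighbors in alphabetical order); mark gray on enter, black on exit:
U gray
  R gray
    M gray
    M black
    Q gray
      L gray
        K gray
          J gray
            N gray
              N→M: M black — skip
              P gray
                P→Q: Q is gray → back edge
First back edge: P → Q.

P→Q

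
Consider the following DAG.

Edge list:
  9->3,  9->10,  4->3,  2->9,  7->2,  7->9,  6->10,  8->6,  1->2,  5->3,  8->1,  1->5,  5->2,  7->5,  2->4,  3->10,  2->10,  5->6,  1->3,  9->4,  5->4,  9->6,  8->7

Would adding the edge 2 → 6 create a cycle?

No

Adding 2→6 creates a cycle iff 6 can already reach 2.
Explore from 6: no path reaches 2. The graph stays acyclic.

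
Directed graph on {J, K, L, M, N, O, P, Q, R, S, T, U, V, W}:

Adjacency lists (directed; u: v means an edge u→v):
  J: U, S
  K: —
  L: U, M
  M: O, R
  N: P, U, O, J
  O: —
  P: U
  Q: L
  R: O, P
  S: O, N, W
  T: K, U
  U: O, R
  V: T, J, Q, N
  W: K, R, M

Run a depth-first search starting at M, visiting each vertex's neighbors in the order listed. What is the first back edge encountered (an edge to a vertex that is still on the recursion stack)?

U→R

DFS from M (visiting each vertex's neighbors in the order listed); mark gray on enter, black on exit:
M gray
  O gray
  O black
  R gray
    R→O: O black — skip
    P gray
      U gray
        U→O: O black — skip
        U→R: R is gray → back edge
First back edge: U → R.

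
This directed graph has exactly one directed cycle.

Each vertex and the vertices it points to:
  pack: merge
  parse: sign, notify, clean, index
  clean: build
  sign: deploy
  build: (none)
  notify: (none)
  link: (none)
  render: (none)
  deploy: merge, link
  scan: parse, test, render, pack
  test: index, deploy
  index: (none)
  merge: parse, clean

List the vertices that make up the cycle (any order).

sign, merge, parse, deploy

DFS with gray/black marking from parse:
parse gray
  sign gray
    deploy gray
      merge gray
        merge→parse: parse is gray → back edge
Back edge closes the cycle parse → sign → deploy → merge → parse; its vertices are {sign, merge, parse, deploy}.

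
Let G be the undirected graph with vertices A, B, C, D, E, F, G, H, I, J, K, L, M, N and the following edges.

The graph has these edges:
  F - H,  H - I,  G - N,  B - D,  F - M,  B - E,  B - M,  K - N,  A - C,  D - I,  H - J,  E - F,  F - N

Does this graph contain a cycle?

DFS, tracking each vertex's parent; an edge to a visited non-parent vertex closes a cycle.
Start from K:
visit K (parent –)
  visit N (parent K)
    visit F (parent N)
      visit H (parent F)
        visit I (parent H)
          I–H: parent, skip
          visit D (parent I)
            D–I: parent, skip
            visit B (parent D)
              visit E (parent B)
                E–F: F visited and ≠ parent → cycle
Cycle: F – H – I – D – B – E – F.

Yes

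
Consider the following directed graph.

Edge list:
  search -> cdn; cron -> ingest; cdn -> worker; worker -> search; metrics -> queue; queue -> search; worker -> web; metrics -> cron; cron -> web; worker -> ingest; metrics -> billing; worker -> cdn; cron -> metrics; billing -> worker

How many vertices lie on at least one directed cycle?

5

A vertex is on a directed cycle iff it belongs to a strongly connected component of size ≥ 2 (or has a self-loop).
The vertices on cycles are {cdn, cron, search, worker, metrics} — 5 in total.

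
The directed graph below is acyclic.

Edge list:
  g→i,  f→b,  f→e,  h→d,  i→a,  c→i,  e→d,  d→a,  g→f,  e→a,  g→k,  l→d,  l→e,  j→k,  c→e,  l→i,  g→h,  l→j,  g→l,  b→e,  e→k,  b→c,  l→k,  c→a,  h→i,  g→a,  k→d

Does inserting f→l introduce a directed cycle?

Adding f→l creates a cycle iff l can already reach f.
Explore from l: no path reaches f. The graph stays acyclic.

No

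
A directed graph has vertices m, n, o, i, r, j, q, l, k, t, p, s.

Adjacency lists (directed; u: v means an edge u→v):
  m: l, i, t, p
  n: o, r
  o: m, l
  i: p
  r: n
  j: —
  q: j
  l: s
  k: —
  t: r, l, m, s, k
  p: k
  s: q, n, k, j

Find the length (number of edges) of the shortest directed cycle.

2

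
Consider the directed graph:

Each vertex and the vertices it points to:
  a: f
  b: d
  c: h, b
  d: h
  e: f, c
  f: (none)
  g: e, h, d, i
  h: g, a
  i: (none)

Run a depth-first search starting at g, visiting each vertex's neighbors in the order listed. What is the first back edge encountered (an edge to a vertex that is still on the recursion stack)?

DFS from g (visiting each vertex's neighbors in the order listed); mark gray on enter, black on exit:
g gray
  e gray
    f gray
    f black
    c gray
      h gray
        h→g: g is gray → back edge
First back edge: h → g.

h→g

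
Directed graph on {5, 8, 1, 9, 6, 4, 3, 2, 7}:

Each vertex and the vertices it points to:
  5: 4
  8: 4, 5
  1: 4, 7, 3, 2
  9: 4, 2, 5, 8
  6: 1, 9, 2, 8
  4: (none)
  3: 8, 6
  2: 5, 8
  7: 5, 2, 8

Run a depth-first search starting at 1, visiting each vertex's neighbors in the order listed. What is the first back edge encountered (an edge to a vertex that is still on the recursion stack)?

6→1

DFS from 1 (visiting each vertex's neighbors in the order listed); mark gray on enter, black on exit:
1 gray
  4 gray
  4 black
  7 gray
    5 gray
      5→4: 4 black — skip
    5 black
    2 gray
      2→5: 5 black — skip
      8 gray
        8→4: 4 black — skip
        8→5: 5 black — skip
      8 black
    2 black
    7→8: 8 black — skip
  7 black
  3 gray
    3→8: 8 black — skip
    6 gray
      6→1: 1 is gray → back edge
First back edge: 6 → 1.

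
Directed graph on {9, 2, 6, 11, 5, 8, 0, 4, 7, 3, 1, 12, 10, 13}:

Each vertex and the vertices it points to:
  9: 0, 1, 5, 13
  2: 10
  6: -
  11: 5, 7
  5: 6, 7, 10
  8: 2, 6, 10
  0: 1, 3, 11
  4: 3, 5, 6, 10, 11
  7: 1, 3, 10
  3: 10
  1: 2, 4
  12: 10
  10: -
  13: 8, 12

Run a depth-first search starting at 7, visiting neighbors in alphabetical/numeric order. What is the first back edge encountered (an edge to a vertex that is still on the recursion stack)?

5->7

DFS from 7 (visiting neighbors in alphabetical/numeric order); mark gray on enter, black on exit:
7 gray
  1 gray
    2 gray
      10 gray
      10 black
    2 black
    4 gray
      3 gray
        3→10: 10 black — skip
      3 black
      5 gray
        6 gray
        6 black
        5→7: 7 is gray → back edge
First back edge: 5 → 7.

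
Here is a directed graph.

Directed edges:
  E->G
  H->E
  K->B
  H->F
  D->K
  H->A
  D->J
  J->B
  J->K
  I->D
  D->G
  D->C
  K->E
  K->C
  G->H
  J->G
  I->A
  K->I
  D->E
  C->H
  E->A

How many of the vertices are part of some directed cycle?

7

A vertex is on a directed cycle iff it belongs to a strongly connected component of size ≥ 2 (or has a self-loop).
The vertices on cycles are {D, E, G, H, I, J, K} — 7 in total.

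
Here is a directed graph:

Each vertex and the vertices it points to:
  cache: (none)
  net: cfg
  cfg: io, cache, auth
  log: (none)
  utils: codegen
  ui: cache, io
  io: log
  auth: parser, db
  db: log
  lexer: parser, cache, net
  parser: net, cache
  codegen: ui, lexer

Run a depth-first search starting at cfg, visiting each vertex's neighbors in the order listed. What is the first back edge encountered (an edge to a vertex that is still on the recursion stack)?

DFS from cfg (visiting each vertex's neighbors in the order listed); mark gray on enter, black on exit:
cfg gray
  io gray
    log gray
    log black
  io black
  cache gray
  cache black
  auth gray
    parser gray
      net gray
        net→cfg: cfg is gray → back edge
First back edge: net → cfg.

net->cfg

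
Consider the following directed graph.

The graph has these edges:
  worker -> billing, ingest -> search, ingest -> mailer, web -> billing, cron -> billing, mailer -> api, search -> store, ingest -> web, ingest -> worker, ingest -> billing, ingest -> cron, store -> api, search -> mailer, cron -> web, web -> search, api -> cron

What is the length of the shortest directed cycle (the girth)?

For each vertex v, BFS finds the shortest path from v back to v.
The shortest such closed walk is web → search → mailer → api → cron → web, length 5.

5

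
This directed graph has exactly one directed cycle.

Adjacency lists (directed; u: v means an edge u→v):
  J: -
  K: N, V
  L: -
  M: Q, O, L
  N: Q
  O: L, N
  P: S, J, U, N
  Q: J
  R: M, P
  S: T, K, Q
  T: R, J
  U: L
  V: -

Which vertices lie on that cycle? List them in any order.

P, R, S, T

DFS with gray/black marking from R:
R gray
  M gray
    Q gray
      J gray
      J black
    Q black
    O gray
      L gray
      L black
      N gray
        N→Q: Q black — skip
      N black
    O black
    M→L: L black — skip
  M black
  P gray
    S gray
      T gray
        T→R: R is gray → back edge
Back edge closes the cycle R → P → S → T → R; its vertices are {P, R, S, T}.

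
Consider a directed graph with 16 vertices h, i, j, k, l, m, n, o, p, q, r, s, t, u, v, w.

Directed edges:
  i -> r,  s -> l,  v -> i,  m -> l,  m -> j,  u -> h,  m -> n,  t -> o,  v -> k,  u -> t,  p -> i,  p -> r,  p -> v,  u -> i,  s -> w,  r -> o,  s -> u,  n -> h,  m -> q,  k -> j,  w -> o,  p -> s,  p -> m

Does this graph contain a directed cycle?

No

DFS with white/gray/black marking, starting from w:
w gray
  o gray
  o black
w black
h gray
h black
i gray
  r gray
    r→o: o black — skip
  r black
i black
j gray
j black
k gray
  k→j: j black — skip
k black
l gray
l black
m gray
  n gray
    n→h: h black — skip
  n black
  m→j: j black — skip
  q gray
  q black
  m→l: l black — skip
m black
p gray
  p→m: m black — skip
  p→r: r black — skip
  v gray
    v→k: k black — skip
    v→i: i black — skip
  v black
  s gray
    s→l: l black — skip
    s→w: w black — skip
    u gray
      t gray
        t→o: o black — skip
      t black
      u→h: h black — skip
      u→i: i black — skip
    u black
  s black
  p→i: i black — skip
p black
Every edge goes to a white or black vertex — no back edge, so the graph is acyclic.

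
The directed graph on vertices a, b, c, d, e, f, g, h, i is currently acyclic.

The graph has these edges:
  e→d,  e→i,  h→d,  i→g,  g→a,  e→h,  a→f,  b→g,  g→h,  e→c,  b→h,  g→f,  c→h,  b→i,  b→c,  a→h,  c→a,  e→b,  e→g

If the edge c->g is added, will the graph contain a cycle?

No

Adding c→g creates a cycle iff g can already reach c.
Explore from g: no path reaches c. The graph stays acyclic.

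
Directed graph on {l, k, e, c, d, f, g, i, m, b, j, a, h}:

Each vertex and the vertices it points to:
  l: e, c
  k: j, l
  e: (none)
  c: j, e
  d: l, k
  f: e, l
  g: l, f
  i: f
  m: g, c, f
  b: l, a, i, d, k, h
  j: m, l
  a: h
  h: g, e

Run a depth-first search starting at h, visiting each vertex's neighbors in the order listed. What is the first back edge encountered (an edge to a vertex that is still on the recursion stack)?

m→g

DFS from h (visiting each vertex's neighbors in the order listed); mark gray on enter, black on exit:
h gray
  g gray
    l gray
      e gray
      e black
      c gray
        j gray
          m gray
            m→g: g is gray → back edge
First back edge: m → g.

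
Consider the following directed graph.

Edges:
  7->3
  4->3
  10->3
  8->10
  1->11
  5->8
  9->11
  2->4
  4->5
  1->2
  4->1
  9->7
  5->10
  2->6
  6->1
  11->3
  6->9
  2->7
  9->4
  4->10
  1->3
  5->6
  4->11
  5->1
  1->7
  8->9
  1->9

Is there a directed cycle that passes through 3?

3 lies on a cycle iff there is a path from 3 back to itself.
Exploring from 3, it never reaches itself; equivalently, its strongly connected component is a singleton.

No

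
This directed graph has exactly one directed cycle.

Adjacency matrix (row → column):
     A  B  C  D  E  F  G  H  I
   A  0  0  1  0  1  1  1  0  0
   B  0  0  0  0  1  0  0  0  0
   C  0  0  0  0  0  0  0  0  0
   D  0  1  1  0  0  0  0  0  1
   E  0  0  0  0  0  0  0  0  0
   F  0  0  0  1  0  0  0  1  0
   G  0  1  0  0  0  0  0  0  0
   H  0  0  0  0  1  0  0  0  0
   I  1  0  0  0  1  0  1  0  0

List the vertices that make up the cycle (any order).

DFS with gray/black marking from F:
F gray
  H gray
    E gray
    E black
  H black
  D gray
    C gray
    C black
    B gray
      B→E: E black — skip
    B black
    I gray
      A gray
        G gray
          G→B: B black — skip
        G black
        A→C: C black — skip
        A→E: E black — skip
        A→F: F is gray → back edge
Back edge closes the cycle F → D → I → A → F; its vertices are {A, D, F, I}.

A, D, F, I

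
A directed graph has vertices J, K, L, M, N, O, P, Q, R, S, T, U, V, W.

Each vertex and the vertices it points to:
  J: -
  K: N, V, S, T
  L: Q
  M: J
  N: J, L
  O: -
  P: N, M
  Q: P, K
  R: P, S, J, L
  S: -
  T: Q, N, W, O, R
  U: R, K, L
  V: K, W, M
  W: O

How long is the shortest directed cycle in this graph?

2

For each vertex v, BFS finds the shortest path from v back to v.
The shortest such closed walk is K → V → K, length 2.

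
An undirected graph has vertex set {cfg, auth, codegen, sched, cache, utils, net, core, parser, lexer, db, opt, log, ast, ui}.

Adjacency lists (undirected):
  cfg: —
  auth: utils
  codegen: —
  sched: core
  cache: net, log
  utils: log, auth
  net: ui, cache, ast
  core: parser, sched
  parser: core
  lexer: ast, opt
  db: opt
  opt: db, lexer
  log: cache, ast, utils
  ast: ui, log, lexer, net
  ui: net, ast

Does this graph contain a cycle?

Yes

DFS, tracking each vertex's parent; an edge to a visited non-parent vertex closes a cycle.
Start from utils:
visit utils (parent –)
  visit log (parent utils)
    visit cache (parent log)
      visit net (parent cache)
        visit ui (parent net)
          ui–net: parent, skip
          visit ast (parent ui)
            ast–ui: parent, skip
            ast–log: log visited and ≠ parent → cycle
Cycle: log – cache – net – ui – ast – log.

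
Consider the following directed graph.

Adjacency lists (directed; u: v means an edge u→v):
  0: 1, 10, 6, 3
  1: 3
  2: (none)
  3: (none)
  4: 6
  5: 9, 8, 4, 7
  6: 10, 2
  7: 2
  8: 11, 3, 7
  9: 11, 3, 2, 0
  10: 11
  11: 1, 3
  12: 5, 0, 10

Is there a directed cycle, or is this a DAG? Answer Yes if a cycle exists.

No

DFS with white/gray/black marking, starting from 0:
0 gray
  1 gray
    3 gray
    3 black
  1 black
  10 gray
    11 gray
      11→1: 1 black — skip
      11→3: 3 black — skip
    11 black
  10 black
  6 gray
    6→10: 10 black — skip
    2 gray
    2 black
  6 black
  0→3: 3 black — skip
0 black
4 gray
  4→6: 6 black — skip
4 black
5 gray
  9 gray
    9→11: 11 black — skip
    9→3: 3 black — skip
    9→2: 2 black — skip
    9→0: 0 black — skip
  9 black
  8 gray
    8→11: 11 black — skip
    8→3: 3 black — skip
    7 gray
      7→2: 2 black — skip
    7 black
  8 black
  5→4: 4 black — skip
  5→7: 7 black — skip
5 black
12 gray
  12→5: 5 black — skip
  12→0: 0 black — skip
  12→10: 10 black — skip
12 black
Every edge goes to a white or black vertex — no back edge, so the graph is acyclic.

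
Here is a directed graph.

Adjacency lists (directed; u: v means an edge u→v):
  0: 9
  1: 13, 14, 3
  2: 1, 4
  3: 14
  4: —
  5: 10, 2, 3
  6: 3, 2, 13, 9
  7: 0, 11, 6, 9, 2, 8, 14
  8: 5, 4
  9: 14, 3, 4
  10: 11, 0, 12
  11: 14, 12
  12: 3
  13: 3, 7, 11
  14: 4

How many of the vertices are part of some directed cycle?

7

A vertex is on a directed cycle iff it belongs to a strongly connected component of size ≥ 2 (or has a self-loop).
The vertices on cycles are {1, 2, 5, 6, 7, 8, 13} — 7 in total.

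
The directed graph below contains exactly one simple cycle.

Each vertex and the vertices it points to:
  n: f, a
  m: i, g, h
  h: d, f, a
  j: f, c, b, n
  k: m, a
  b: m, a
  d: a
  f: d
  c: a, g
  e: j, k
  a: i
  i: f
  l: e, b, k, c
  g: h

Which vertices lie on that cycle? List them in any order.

DFS with gray/black marking from i:
i gray
  f gray
    d gray
      a gray
        a→i: i is gray → back edge
Back edge closes the cycle i → f → d → a → i; its vertices are {a, d, f, i}.

a, d, f, i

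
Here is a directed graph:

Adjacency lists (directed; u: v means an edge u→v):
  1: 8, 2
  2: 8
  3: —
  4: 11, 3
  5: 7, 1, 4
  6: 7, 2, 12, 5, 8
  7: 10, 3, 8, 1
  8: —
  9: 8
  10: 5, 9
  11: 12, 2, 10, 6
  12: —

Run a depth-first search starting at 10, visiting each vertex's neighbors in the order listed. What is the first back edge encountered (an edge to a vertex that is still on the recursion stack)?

7->10

DFS from 10 (visiting each vertex's neighbors in the order listed); mark gray on enter, black on exit:
10 gray
  5 gray
    7 gray
      7→10: 10 is gray → back edge
First back edge: 7 → 10.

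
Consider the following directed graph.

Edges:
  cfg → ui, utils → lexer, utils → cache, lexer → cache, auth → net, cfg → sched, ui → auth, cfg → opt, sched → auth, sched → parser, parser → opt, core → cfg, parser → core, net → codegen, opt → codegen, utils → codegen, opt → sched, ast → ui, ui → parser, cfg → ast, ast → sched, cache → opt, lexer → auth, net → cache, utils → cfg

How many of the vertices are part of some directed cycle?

10

A vertex is on a directed cycle iff it belongs to a strongly connected component of size ≥ 2 (or has a self-loop).
The vertices on cycles are {ui, ast, cfg, net, opt, auth, core, cache, sched, parser} — 10 in total.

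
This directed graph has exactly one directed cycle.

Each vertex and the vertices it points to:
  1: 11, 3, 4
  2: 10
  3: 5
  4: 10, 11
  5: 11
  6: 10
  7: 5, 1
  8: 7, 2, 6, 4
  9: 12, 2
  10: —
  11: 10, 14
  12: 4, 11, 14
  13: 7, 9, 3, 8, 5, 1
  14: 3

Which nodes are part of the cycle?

3, 5, 11, 14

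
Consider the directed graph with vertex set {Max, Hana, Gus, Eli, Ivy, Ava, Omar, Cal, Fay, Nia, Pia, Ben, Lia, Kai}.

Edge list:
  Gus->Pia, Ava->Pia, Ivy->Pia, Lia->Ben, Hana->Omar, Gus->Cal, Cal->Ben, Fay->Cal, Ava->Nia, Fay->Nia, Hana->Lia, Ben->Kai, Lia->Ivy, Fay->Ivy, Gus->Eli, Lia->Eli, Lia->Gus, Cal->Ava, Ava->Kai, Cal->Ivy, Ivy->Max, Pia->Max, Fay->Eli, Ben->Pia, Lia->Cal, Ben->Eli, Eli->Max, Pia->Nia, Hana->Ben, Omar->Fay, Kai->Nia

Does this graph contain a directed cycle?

No

DFS with white/gray/black marking, starting from Kai:
Kai gray
  Nia gray
  Nia black
Kai black
Max gray
Max black
Hana gray
  Ben gray
    Pia gray
      Pia→Nia: Nia black — skip
      Pia→Max: Max black — skip
    Pia black
    Eli gray
      Eli→Max: Max black — skip
    Eli black
    Ben→Kai: Kai black — skip
  Ben black
  Lia gray
    Lia→Ben: Ben black — skip
    Cal gray
      Ivy gray
        Ivy→Pia: Pia black — skip
        Ivy→Max: Max black — skip
      Ivy black
      Ava gray
        Ava→Nia: Nia black — skip
        Ava→Pia: Pia black — skip
        Ava→Kai: Kai black — skip
      Ava black
      Cal→Ben: Ben black — skip
    Cal black
    Lia→Eli: Eli black — skip
    Gus gray
      Gus→Cal: Cal black — skip
      Gus→Eli: Eli black — skip
      Gus→Pia: Pia black — skip
    Gus black
    Lia→Ivy: Ivy black — skip
  Lia black
  Omar gray
    Fay gray
      Fay→Nia: Nia black — skip
      Fay→Cal: Cal black — skip
      Fay→Eli: Eli black — skip
      Fay→Ivy: Ivy black — skip
    Fay black
  Omar black
Hana black
Every edge goes to a white or black vertex — no back edge, so the graph is acyclic.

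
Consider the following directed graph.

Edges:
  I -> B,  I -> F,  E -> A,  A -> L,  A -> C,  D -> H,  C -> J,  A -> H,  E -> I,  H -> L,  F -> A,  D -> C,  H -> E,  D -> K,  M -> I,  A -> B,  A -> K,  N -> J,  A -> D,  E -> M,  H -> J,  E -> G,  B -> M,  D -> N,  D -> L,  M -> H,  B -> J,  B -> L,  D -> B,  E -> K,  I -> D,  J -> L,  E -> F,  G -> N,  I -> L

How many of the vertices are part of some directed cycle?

A vertex is on a directed cycle iff it belongs to a strongly connected component of size ≥ 2 (or has a self-loop).
The vertices on cycles are {A, B, D, E, F, H, I, M} — 8 in total.

8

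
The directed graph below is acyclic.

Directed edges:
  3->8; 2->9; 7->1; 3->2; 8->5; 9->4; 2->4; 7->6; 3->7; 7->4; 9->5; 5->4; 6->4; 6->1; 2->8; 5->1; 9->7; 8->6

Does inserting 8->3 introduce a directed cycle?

Adding 8→3 creates a cycle iff 3 can already reach 8.
Path from 3: 3 → 8.
So 3 → … → 8 → 3 is a cycle.

Yes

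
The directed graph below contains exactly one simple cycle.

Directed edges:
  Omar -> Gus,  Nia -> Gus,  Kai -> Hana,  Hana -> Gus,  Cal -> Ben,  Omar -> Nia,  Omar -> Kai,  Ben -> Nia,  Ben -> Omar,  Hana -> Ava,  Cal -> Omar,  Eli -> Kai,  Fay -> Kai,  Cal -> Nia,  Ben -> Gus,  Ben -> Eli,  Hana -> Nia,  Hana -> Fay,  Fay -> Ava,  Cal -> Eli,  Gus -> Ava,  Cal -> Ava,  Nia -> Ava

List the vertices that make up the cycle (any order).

Fay, Kai, Hana

DFS with gray/black marking from Kai:
Kai gray
  Hana gray
    Gus gray
      Ava gray
      Ava black
    Gus black
    Fay gray
      Fay→Kai: Kai is gray → back edge
Back edge closes the cycle Kai → Hana → Fay → Kai; its vertices are {Fay, Kai, Hana}.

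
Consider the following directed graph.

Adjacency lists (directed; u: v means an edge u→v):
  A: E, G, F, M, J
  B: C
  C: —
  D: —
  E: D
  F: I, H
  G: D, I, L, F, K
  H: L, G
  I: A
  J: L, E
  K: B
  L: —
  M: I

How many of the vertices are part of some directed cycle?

6

A vertex is on a directed cycle iff it belongs to a strongly connected component of size ≥ 2 (or has a self-loop).
The vertices on cycles are {A, F, G, H, I, M} — 6 in total.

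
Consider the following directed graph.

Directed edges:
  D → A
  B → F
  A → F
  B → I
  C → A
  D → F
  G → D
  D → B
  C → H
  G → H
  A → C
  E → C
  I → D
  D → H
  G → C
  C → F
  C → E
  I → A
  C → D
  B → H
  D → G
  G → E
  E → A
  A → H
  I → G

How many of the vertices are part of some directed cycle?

A vertex is on a directed cycle iff it belongs to a strongly connected component of size ≥ 2 (or has a self-loop).
The vertices on cycles are {A, B, C, D, E, G, I} — 7 in total.

7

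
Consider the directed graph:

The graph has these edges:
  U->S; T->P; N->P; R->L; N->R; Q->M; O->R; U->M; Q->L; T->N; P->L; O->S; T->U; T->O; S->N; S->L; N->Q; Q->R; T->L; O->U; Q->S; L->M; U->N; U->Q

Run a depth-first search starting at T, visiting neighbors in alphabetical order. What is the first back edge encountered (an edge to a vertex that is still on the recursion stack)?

DFS from T (visiting neighbors in alphabetical order); mark gray on enter, black on exit:
T gray
  L gray
    M gray
    M black
  L black
  N gray
    P gray
      P→L: L black — skip
    P black
    Q gray
      Q→L: L black — skip
      Q→M: M black — skip
      R gray
        R→L: L black — skip
      R black
      S gray
        S→L: L black — skip
        S→N: N is gray → back edge
First back edge: S → N.

S->N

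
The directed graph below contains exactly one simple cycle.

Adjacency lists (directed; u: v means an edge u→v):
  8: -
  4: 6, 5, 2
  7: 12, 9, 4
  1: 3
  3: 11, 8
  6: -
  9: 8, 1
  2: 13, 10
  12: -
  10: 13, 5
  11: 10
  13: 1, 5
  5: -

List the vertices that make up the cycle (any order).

1, 3, 10, 11, 13

DFS with gray/black marking from 1:
1 gray
  3 gray
    11 gray
      10 gray
        13 gray
          13→1: 1 is gray → back edge
Back edge closes the cycle 1 → 3 → 11 → 10 → 13 → 1; its vertices are {1, 3, 10, 11, 13}.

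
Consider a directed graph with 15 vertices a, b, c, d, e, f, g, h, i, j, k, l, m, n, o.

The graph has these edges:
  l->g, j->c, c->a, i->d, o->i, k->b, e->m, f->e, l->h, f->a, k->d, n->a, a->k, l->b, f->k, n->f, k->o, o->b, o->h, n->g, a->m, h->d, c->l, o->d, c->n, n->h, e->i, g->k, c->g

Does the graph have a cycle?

DFS with white/gray/black marking, starting from a:
a gray
  m gray
  m black
  k gray
    b gray
    b black
    o gray
      o→b: b black — skip
      h gray
        d gray
        d black
      h black
      o→d: d black — skip
      i gray
        i→d: d black — skip
      i black
    o black
    k→d: d black — skip
  k black
a black
c gray
  l gray
    g gray
      g→k: k black — skip
    g black
    l→b: b black — skip
    l→h: h black — skip
  l black
  n gray
    n→a: a black — skip
    f gray
      f→k: k black — skip
      f→a: a black — skip
      e gray
        e→m: m black — skip
        e→i: i black — skip
      e black
    f black
    n→h: h black — skip
    n→g: g black — skip
  n black
  c→g: g black — skip
  c→a: a black — skip
c black
j gray
  j→c: c black — skip
j black
Every edge goes to a white or black vertex — no back edge, so the graph is acyclic.

No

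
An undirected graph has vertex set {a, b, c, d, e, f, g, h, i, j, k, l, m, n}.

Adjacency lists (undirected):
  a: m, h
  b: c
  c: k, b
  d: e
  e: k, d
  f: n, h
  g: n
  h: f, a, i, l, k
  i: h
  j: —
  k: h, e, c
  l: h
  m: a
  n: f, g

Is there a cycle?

No

DFS, tracking each vertex's parent; an edge to a visited non-parent vertex closes a cycle.
Start from b:
visit b (parent –)
  visit c (parent b)
    visit k (parent c)
      visit h (parent k)
        visit f (parent h)
          visit n (parent f)
            n–f: parent, skip
            visit g (parent n)
              g–n: parent, skip
          f–h: parent, skip
        visit a (parent h)
          visit m (parent a)
            m–a: parent, skip
          a–h: parent, skip
        visit i (parent h)
          i–h: parent, skip
        visit l (parent h)
          l–h: parent, skip
        h–k: parent, skip
      visit e (parent k)
        e–k: parent, skip
        visit d (parent e)
          d–e: parent, skip
      k–c: parent, skip
    c–b: parent, skip
visit j (parent –)
No non-parent visited neighbor found — the graph is a forest.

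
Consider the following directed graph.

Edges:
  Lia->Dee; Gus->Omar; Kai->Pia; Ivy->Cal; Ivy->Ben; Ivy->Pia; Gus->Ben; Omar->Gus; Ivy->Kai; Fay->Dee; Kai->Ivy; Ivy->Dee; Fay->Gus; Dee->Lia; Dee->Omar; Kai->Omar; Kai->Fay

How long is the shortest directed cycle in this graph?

2

For each vertex v, BFS finds the shortest path from v back to v.
The shortest such closed walk is Kai → Ivy → Kai, length 2.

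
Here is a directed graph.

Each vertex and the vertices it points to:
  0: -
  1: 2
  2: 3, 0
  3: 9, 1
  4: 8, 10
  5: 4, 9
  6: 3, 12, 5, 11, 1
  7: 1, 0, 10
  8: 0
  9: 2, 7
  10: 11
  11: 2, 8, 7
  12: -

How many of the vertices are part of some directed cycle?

A vertex is on a directed cycle iff it belongs to a strongly connected component of size ≥ 2 (or has a self-loop).
The vertices on cycles are {1, 2, 3, 7, 9, 10, 11} — 7 in total.

7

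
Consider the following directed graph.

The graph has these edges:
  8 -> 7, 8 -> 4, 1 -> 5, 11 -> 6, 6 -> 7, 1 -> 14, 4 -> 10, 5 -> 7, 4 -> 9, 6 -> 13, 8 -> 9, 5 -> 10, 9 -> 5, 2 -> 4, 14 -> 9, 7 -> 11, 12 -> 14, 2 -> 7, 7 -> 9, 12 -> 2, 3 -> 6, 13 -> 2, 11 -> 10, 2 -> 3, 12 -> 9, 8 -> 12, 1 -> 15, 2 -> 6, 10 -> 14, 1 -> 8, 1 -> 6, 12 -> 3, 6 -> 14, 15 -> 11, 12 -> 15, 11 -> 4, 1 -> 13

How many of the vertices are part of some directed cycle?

A vertex is on a directed cycle iff it belongs to a strongly connected component of size ≥ 2 (or has a self-loop).
The vertices on cycles are {2, 3, 4, 5, 6, 7, 9, 10, 11, 13, 14} — 11 in total.

11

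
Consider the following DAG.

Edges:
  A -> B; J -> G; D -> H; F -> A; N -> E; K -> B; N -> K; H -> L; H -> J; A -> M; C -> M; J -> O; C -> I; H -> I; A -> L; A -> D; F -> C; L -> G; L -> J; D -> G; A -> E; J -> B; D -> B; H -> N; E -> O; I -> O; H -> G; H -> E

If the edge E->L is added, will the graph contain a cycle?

No

Adding E→L creates a cycle iff L can already reach E.
Explore from L: no path reaches E. The graph stays acyclic.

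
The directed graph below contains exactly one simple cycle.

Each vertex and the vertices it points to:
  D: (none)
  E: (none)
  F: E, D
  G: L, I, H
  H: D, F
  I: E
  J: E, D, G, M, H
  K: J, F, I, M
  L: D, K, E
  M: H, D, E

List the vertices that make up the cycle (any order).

G, J, K, L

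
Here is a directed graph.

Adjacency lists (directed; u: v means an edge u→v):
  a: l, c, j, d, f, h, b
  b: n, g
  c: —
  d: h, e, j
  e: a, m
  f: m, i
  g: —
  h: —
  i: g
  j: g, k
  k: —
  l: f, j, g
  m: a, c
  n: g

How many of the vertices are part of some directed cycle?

6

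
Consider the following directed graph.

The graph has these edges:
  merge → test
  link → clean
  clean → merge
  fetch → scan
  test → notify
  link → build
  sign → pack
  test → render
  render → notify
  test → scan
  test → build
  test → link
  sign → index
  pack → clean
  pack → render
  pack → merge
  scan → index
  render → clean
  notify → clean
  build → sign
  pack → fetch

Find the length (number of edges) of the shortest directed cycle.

For each vertex v, BFS finds the shortest path from v back to v.
The shortest such closed walk is merge → test → link → clean → merge, length 4.

4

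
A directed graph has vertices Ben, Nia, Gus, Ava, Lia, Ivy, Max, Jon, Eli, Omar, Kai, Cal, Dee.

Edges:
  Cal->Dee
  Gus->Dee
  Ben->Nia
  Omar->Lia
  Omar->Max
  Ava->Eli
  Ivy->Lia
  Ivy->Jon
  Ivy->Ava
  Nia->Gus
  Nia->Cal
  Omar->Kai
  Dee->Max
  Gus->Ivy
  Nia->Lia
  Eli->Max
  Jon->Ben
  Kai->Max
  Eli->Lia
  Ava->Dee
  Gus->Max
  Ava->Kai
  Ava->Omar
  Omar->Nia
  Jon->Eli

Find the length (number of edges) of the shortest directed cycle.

5

For each vertex v, BFS finds the shortest path from v back to v.
The shortest such closed walk is Nia → Gus → Ivy → Jon → Ben → Nia, length 5.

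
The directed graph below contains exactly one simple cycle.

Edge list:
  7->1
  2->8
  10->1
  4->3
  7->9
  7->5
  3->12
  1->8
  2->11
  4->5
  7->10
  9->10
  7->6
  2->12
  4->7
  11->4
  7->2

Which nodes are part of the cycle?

2, 4, 7, 11

DFS with gray/black marking from 4:
4 gray
  5 gray
  5 black
  3 gray
    12 gray
    12 black
  3 black
  7 gray
    7→5: 5 black — skip
    1 gray
      8 gray
      8 black
    1 black
    2 gray
      2→8: 8 black — skip
      2→12: 12 black — skip
      11 gray
        11→4: 4 is gray → back edge
Back edge closes the cycle 4 → 7 → 2 → 11 → 4; its vertices are {2, 4, 7, 11}.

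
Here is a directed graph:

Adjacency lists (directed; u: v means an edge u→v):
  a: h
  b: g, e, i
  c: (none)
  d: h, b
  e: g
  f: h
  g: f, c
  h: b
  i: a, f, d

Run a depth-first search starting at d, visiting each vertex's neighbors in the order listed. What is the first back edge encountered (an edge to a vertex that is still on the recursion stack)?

f->h

DFS from d (visiting each vertex's neighbors in the order listed); mark gray on enter, black on exit:
d gray
  h gray
    b gray
      g gray
        f gray
          f→h: h is gray → back edge
First back edge: f → h.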